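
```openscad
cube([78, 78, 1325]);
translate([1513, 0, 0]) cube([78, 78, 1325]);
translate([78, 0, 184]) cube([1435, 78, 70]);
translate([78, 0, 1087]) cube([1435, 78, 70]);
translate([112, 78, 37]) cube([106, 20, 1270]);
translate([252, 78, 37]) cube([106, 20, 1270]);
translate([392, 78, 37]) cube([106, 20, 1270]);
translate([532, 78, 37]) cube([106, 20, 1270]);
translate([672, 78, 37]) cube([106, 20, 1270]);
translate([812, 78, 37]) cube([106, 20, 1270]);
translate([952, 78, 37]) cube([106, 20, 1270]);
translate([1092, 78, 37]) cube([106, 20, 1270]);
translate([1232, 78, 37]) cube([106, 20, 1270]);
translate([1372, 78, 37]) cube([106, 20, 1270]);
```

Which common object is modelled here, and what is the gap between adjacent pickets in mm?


A fence section. The picket gap is 34 mm.

Two posts, two rails, 10 pickets — a fence section. Span 1435 mm holds 10 pickets of 106 mm with 11 equal gaps: ⌊(1435 − 10·106) / 11⌋ = 34 mm.


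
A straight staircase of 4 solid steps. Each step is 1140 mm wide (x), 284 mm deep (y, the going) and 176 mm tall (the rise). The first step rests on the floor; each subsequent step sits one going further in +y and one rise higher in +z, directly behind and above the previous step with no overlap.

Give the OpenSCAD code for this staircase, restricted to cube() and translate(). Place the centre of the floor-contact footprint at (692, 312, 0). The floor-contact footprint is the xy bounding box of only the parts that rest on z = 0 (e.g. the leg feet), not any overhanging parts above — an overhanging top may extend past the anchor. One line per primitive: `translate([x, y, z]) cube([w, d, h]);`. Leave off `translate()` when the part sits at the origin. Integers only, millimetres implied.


translate([122, 170, 0]) cube([1140, 284, 176]);
translate([122, 454, 176]) cube([1140, 284, 176]);
translate([122, 738, 352]) cube([1140, 284, 176]);
translate([122, 1022, 528]) cube([1140, 284, 176]);


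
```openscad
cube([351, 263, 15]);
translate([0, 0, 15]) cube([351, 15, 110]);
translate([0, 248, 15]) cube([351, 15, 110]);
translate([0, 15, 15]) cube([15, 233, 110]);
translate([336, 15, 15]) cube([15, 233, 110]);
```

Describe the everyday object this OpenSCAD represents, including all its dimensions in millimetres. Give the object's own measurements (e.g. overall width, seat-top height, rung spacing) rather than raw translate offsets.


An open-topped rectangular box: outside dimensions 351×263×125 mm, with a uniform wall and base thickness of 15 mm. The base is a full 351×263 slab on the floor; four walls sit on top of the base. The front and back walls (the −y and +y sides) span the full width; the two side walls fit between them.


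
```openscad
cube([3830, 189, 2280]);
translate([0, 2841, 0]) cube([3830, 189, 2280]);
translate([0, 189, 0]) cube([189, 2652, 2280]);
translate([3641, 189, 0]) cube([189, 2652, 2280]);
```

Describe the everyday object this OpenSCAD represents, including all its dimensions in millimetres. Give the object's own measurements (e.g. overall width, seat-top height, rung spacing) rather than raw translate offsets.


The wall frame of a small rectangular building: four walls, each 2280 mm tall and 189 mm thick, enclosing a footprint 3830 mm (x) by 3030 mm (y) outside-to-outside, with no floor or roof. The front and back walls (the −y and +y sides) span the full width; the two side walls fit between them.


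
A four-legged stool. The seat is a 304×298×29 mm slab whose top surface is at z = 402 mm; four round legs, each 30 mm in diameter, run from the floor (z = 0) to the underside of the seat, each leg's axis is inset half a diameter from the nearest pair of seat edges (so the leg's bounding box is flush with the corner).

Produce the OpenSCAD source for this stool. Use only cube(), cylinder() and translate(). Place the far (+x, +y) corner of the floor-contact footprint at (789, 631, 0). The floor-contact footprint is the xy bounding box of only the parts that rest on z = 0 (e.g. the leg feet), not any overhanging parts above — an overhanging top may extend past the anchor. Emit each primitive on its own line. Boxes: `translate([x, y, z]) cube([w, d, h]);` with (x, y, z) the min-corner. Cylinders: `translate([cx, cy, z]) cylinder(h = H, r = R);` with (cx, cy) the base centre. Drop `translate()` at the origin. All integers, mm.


translate([485, 333, 373]) cube([304, 298, 29]);
translate([500, 348, 0]) cylinder(h = 373, r = 15);
translate([774, 348, 0]) cylinder(h = 373, r = 15);
translate([500, 616, 0]) cylinder(h = 373, r = 15);
translate([774, 616, 0]) cylinder(h = 373, r = 15);


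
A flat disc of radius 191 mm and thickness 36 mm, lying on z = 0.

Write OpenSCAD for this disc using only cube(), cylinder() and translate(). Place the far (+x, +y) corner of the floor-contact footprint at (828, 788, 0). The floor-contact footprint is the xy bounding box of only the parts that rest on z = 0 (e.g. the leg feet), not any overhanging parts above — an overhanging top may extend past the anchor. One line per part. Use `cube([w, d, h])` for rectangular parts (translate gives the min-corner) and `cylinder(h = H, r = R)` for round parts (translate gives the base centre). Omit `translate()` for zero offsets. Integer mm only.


translate([637, 597, 0]) cylinder(h = 36, r = 191);


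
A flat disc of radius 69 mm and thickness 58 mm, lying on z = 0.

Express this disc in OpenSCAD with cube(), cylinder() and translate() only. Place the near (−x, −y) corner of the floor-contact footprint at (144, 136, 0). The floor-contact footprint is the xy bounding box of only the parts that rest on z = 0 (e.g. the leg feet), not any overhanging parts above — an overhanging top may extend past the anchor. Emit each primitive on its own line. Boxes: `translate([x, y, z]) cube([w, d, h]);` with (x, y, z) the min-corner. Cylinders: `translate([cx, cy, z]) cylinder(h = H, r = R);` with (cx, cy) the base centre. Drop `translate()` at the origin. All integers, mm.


translate([213, 205, 0]) cylinder(h = 58, r = 69);


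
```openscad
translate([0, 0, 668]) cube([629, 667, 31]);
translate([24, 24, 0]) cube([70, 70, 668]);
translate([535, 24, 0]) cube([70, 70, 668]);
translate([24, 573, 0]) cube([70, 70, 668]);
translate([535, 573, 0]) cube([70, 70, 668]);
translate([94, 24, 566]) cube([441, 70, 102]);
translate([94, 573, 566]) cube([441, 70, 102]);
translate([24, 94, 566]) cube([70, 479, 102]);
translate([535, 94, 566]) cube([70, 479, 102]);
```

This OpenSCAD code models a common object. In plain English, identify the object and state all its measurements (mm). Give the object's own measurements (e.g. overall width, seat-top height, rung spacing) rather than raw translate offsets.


A rectangular dining table. The top is 629×667×31 mm with its upper surface at z = 699 mm. It stands on four 70×70 mm square legs, each inset 24 mm from the nearest pair of top edges, running from the floor to the underside of the top. Four apron rails, 70 mm thick and 102 mm tall, run between adjacent legs with their top edges flush with the underside of the top and their outer faces flush with the legs' outer faces.


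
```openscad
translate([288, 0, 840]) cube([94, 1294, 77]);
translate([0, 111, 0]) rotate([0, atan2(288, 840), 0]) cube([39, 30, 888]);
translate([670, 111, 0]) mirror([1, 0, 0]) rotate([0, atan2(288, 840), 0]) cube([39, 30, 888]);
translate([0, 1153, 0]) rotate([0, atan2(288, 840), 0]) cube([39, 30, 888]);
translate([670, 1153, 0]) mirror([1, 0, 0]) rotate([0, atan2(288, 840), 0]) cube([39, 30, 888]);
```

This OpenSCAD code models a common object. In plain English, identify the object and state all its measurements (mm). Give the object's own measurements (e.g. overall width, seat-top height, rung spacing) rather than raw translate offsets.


A sawhorse. A 94×1294×77 mm beam (x, y, z) sits on two A-frame leg pairs. Each pair is two raked legs of 39×30 mm section (30 mm along y) splaying symmetrically in x. Each leg rises 840 mm vertically over 288 mm of horizontal reach and is 888 mm long along its own axis. Every leg's outer bottom edge rests on the floor and its outer top edge meets a bottom edge of the beam — the left legs (tilting toward +x) meet the beam's −x bottom edge, the right legs (their mirror images, tilting toward −x) meet its +x bottom edge — so the leg tops tuck under the beam, the beam's underside is 840 mm above the floor, and the feet are 670 mm apart outside-to-outside with the beam centred between them. The two leg pairs are set in 111 mm from either end of the beam.


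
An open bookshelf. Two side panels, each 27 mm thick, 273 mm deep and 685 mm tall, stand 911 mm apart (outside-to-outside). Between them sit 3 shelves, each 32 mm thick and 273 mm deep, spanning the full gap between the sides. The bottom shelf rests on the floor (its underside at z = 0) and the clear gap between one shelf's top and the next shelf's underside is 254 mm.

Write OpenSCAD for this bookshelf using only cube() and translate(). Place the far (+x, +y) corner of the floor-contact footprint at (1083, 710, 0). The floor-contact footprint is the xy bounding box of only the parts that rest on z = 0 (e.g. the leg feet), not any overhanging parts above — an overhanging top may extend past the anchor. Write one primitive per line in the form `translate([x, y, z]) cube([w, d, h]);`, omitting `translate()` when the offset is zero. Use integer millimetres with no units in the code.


translate([172, 437, 0]) cube([27, 273, 685]);
translate([1056, 437, 0]) cube([27, 273, 685]);
translate([199, 437, 0]) cube([857, 273, 32]);
translate([199, 437, 286]) cube([857, 273, 32]);
translate([199, 437, 572]) cube([857, 273, 32]);


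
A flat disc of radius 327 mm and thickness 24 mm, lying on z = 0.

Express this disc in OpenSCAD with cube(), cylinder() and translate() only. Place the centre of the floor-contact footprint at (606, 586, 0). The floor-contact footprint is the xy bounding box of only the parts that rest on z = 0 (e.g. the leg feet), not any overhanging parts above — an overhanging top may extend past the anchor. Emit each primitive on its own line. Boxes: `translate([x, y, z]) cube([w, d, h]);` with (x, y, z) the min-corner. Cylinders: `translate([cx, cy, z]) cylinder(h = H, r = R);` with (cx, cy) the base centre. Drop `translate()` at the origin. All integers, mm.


translate([606, 586, 0]) cylinder(h = 24, r = 327);


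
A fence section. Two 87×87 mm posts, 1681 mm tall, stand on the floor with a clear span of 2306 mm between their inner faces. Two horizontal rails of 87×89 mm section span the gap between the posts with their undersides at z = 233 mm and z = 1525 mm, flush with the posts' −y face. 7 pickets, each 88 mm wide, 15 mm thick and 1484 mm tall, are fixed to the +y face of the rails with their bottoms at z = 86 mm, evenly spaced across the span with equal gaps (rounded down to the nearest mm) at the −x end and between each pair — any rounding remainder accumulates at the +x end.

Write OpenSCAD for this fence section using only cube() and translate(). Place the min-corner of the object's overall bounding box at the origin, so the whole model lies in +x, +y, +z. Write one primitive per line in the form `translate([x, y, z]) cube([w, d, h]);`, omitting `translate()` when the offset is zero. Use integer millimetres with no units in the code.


cube([87, 87, 1681]);
translate([2393, 0, 0]) cube([87, 87, 1681]);
translate([87, 0, 233]) cube([2306, 87, 89]);
translate([87, 0, 1525]) cube([2306, 87, 89]);
translate([298, 87, 86]) cube([88, 15, 1484]);
translate([597, 87, 86]) cube([88, 15, 1484]);
translate([896, 87, 86]) cube([88, 15, 1484]);
translate([1195, 87, 86]) cube([88, 15, 1484]);
translate([1494, 87, 86]) cube([88, 15, 1484]);
translate([1793, 87, 86]) cube([88, 15, 1484]);
translate([2092, 87, 86]) cube([88, 15, 1484]);


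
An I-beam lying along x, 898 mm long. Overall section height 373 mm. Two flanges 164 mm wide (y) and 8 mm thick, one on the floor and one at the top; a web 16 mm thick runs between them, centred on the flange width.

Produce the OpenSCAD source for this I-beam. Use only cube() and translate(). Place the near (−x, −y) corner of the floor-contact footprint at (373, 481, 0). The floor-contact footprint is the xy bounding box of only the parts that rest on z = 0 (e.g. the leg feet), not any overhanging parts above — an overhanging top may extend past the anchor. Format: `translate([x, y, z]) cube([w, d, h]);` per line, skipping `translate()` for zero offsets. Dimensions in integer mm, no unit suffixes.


translate([373, 481, 0]) cube([898, 164, 8]);
translate([373, 555, 8]) cube([898, 16, 357]);
translate([373, 481, 365]) cube([898, 164, 8]);


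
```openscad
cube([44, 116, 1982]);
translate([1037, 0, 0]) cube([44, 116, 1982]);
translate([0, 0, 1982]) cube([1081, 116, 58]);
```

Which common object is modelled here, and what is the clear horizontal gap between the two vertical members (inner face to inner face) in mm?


A door frame. The clear opening width is 993 mm.

Two 1982 mm tall posts with a header on top — a door frame. The left jamb is 44 mm wide at x = 0; the right jamb starts at x = 1037. The clear opening is 1037 − 44 = 993 mm.


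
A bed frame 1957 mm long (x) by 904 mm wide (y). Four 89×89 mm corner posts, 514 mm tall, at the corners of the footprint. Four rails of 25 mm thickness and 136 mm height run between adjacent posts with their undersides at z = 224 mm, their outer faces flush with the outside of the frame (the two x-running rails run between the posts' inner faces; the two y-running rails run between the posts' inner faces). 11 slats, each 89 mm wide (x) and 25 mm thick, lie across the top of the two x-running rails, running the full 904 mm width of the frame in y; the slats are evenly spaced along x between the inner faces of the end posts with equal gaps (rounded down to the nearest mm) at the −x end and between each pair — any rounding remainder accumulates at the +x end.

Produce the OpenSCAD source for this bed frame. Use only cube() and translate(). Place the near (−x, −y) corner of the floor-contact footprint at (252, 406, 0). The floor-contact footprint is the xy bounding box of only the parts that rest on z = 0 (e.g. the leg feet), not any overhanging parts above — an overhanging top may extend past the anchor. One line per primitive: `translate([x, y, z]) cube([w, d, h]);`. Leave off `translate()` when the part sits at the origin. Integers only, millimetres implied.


translate([252, 406, 0]) cube([89, 89, 514]);
translate([252, 1221, 0]) cube([89, 89, 514]);
translate([2120, 406, 0]) cube([89, 89, 514]);
translate([2120, 1221, 0]) cube([89, 89, 514]);
translate([341, 406, 224]) cube([1779, 25, 136]);
translate([341, 1285, 224]) cube([1779, 25, 136]);
translate([252, 495, 224]) cube([25, 726, 136]);
translate([2184, 495, 224]) cube([25, 726, 136]);
translate([407, 406, 360]) cube([89, 904, 25]);
translate([562, 406, 360]) cube([89, 904, 25]);
translate([717, 406, 360]) cube([89, 904, 25]);
translate([872, 406, 360]) cube([89, 904, 25]);
translate([1027, 406, 360]) cube([89, 904, 25]);
translate([1182, 406, 360]) cube([89, 904, 25]);
translate([1337, 406, 360]) cube([89, 904, 25]);
translate([1492, 406, 360]) cube([89, 904, 25]);
translate([1647, 406, 360]) cube([89, 904, 25]);
translate([1802, 406, 360]) cube([89, 904, 25]);
translate([1957, 406, 360]) cube([89, 904, 25]);


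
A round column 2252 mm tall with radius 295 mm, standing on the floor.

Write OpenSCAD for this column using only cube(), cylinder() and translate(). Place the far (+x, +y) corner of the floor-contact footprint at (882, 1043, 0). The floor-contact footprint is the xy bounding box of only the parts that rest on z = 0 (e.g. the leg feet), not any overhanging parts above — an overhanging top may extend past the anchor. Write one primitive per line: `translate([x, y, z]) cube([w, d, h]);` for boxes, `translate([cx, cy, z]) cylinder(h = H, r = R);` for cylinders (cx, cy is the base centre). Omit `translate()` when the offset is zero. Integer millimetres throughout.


translate([587, 748, 0]) cylinder(h = 2252, r = 295);


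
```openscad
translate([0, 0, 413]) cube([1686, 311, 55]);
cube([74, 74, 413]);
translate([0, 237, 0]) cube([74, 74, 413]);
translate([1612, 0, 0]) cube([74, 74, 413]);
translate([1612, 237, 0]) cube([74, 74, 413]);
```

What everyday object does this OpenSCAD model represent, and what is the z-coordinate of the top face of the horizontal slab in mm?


A bench. The seat-top height is 468 mm.

A long slab on four corner posts — a bench. The slab sits at z = 413 with thickness 55, so the top is 413 + 55 = 468 mm.


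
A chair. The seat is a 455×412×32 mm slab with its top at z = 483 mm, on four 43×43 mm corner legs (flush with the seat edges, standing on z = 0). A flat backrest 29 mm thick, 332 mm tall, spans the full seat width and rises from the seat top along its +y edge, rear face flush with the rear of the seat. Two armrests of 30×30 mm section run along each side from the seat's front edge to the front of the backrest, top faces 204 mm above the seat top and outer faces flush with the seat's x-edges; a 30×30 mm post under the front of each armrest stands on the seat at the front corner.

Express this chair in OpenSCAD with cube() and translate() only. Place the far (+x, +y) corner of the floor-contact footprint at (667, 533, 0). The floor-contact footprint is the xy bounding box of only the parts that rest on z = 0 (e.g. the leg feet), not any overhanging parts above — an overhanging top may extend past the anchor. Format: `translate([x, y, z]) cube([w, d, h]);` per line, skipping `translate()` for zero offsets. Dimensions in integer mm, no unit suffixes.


translate([212, 121, 451]) cube([455, 412, 32]);
translate([212, 121, 0]) cube([43, 43, 451]);
translate([624, 121, 0]) cube([43, 43, 451]);
translate([212, 490, 0]) cube([43, 43, 451]);
translate([624, 490, 0]) cube([43, 43, 451]);
translate([212, 504, 483]) cube([455, 29, 332]);
translate([212, 121, 657]) cube([30, 383, 30]);
translate([637, 121, 657]) cube([30, 383, 30]);
translate([212, 121, 483]) cube([30, 30, 174]);
translate([637, 121, 483]) cube([30, 30, 174]);


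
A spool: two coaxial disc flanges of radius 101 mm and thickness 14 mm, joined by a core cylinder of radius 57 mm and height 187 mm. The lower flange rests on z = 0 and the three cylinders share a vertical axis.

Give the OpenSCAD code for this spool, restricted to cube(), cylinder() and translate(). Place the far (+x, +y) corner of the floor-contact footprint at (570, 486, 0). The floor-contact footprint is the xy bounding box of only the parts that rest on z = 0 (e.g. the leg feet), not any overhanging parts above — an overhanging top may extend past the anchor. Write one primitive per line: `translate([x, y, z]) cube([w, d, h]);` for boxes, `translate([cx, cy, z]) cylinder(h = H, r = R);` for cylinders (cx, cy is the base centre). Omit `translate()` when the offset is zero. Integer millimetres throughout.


translate([469, 385, 0]) cylinder(h = 14, r = 101);
translate([469, 385, 14]) cylinder(h = 187, r = 57);
translate([469, 385, 201]) cylinder(h = 14, r = 101);


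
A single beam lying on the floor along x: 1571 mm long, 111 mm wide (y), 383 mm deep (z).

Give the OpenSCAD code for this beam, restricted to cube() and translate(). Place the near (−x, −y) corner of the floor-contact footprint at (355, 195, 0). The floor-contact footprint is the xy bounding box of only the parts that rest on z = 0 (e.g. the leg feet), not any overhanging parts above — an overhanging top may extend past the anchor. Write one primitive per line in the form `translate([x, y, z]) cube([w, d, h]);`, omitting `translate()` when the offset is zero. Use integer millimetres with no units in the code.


translate([355, 195, 0]) cube([1571, 111, 383]);


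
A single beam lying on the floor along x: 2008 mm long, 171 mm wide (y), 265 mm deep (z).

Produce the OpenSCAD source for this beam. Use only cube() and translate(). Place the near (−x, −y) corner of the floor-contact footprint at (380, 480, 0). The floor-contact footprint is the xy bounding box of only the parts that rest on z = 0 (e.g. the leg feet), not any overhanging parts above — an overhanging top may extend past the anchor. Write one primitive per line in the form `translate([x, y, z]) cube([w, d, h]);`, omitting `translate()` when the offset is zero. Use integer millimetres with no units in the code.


translate([380, 480, 0]) cube([2008, 171, 265]);


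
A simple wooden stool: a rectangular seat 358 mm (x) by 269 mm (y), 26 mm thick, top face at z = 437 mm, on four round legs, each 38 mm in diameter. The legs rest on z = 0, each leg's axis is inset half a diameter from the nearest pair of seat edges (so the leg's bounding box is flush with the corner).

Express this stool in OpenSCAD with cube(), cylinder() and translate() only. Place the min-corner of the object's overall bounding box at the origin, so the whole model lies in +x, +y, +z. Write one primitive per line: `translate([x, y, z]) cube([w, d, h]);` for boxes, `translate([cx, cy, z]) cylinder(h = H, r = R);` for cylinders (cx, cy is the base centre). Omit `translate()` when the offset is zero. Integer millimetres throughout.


translate([0, 0, 411]) cube([358, 269, 26]);
translate([19, 19, 0]) cylinder(h = 411, r = 19);
translate([339, 19, 0]) cylinder(h = 411, r = 19);
translate([19, 250, 0]) cylinder(h = 411, r = 19);
translate([339, 250, 0]) cylinder(h = 411, r = 19);


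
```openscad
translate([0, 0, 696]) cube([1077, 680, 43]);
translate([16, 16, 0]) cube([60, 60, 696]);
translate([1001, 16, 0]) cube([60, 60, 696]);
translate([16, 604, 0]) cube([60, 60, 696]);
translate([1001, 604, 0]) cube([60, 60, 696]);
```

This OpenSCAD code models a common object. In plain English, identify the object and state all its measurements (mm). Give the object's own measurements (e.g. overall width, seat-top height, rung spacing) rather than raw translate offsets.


A table: top 1077 mm (x) × 680 mm (y), 43 mm thick, upper face at z = 739 mm, on four 60×60 mm square legs, each inset 16 mm from the nearest pair of top edges from z = 0 to the bottom of the top.


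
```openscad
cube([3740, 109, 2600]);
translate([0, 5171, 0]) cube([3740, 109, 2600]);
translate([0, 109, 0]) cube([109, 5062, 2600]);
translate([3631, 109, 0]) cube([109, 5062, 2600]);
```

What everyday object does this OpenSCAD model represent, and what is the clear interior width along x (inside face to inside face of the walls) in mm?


A house (or room) frame. The interior width is 3522 mm.

Four 2600 mm walls enclosing a rectangle with no floor or roof — a room or house frame. Outside width is 3740 mm and wall thickness is 109 mm, so the interior width is 3740 − 2 × 109 = 3522 mm.


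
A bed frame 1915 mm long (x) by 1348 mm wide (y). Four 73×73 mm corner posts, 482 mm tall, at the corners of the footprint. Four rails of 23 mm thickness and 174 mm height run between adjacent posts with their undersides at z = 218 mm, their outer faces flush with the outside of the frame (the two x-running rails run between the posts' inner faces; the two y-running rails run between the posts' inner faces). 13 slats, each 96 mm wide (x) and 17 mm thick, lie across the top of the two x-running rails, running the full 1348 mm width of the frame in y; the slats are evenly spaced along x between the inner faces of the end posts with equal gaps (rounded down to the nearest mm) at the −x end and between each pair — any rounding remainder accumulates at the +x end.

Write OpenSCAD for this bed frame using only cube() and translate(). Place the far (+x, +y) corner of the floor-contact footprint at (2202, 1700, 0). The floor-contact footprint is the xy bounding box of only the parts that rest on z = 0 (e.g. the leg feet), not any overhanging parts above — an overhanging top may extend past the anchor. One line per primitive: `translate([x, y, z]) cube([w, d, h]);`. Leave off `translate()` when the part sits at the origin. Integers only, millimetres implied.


// slat z = rail_z + rail_h = 218 + 174 = 392
// slat gap = ⌊(1769 − 13·96) / 14⌋ = 37
translate([287, 352, 0]) cube([73, 73, 482]);
translate([287, 1627, 0]) cube([73, 73, 482]);
translate([2129, 352, 0]) cube([73, 73, 482]);
translate([2129, 1627, 0]) cube([73, 73, 482]);
translate([360, 352, 218]) cube([1769, 23, 174]);
translate([360, 1677, 218]) cube([1769, 23, 174]);
translate([287, 425, 218]) cube([23, 1202, 174]);
translate([2179, 425, 218]) cube([23, 1202, 174]);
translate([397, 352, 392]) cube([96, 1348, 17]);
translate([530, 352, 392]) cube([96, 1348, 17]);
translate([663, 352, 392]) cube([96, 1348, 17]);
translate([796, 352, 392]) cube([96, 1348, 17]);
translate([929, 352, 392]) cube([96, 1348, 17]);
translate([1062, 352, 392]) cube([96, 1348, 17]);
translate([1195, 352, 392]) cube([96, 1348, 17]);
translate([1328, 352, 392]) cube([96, 1348, 17]);
translate([1461, 352, 392]) cube([96, 1348, 17]);
translate([1594, 352, 392]) cube([96, 1348, 17]);
translate([1727, 352, 392]) cube([96, 1348, 17]);
translate([1860, 352, 392]) cube([96, 1348, 17]);
translate([1993, 352, 392]) cube([96, 1348, 17]);


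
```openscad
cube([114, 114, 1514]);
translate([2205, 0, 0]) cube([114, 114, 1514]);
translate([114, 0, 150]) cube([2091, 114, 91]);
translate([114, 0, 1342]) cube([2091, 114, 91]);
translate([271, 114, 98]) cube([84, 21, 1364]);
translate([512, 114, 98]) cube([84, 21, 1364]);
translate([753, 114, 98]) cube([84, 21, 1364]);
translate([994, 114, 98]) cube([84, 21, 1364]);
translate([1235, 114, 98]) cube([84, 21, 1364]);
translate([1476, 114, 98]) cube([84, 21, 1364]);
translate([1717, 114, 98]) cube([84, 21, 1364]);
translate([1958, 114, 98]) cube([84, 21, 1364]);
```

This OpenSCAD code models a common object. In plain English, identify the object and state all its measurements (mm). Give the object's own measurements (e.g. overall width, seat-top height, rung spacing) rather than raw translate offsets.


A fence section. Two 114×114 mm posts, 1514 mm tall, stand on the floor with a clear span of 2091 mm between their inner faces. Two horizontal rails of 114×91 mm section span the gap between the posts with their undersides at z = 150 mm and z = 1342 mm, flush with the posts' −y face. 8 pickets, each 84 mm wide, 21 mm thick and 1364 mm tall, are fixed to the +y face of the rails with their bottoms at z = 98 mm, spaced across the span with a 157 mm gap after the −x post and between neighbouring pickets, with 163 mm left before the +x post.


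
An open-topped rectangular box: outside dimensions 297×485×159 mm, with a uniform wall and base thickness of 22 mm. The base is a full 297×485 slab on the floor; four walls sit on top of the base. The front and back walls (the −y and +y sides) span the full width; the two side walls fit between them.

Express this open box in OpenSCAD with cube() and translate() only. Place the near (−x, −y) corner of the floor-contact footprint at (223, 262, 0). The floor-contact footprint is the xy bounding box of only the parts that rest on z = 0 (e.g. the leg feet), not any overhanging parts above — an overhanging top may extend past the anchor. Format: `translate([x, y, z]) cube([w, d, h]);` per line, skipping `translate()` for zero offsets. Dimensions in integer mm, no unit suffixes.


translate([223, 262, 0]) cube([297, 485, 22]);
translate([223, 262, 22]) cube([297, 22, 137]);
translate([223, 725, 22]) cube([297, 22, 137]);
translate([223, 284, 22]) cube([22, 441, 137]);
translate([498, 284, 22]) cube([22, 441, 137]);


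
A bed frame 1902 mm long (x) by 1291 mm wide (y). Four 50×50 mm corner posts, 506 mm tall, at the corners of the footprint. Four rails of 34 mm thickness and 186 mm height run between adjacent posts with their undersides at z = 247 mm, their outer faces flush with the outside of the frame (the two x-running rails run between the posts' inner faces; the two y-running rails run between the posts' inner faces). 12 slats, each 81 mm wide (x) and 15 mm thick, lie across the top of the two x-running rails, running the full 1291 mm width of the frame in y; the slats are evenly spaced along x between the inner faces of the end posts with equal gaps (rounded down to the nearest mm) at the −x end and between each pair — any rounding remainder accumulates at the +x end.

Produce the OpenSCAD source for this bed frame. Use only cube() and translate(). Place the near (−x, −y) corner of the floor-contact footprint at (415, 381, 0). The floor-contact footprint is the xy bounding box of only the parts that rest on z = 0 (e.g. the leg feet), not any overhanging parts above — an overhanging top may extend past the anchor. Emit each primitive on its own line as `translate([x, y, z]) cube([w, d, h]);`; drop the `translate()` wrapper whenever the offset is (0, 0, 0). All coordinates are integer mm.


translate([415, 381, 0]) cube([50, 50, 506]);
translate([415, 1622, 0]) cube([50, 50, 506]);
translate([2267, 381, 0]) cube([50, 50, 506]);
translate([2267, 1622, 0]) cube([50, 50, 506]);
translate([465, 381, 247]) cube([1802, 34, 186]);
translate([465, 1638, 247]) cube([1802, 34, 186]);
translate([415, 431, 247]) cube([34, 1191, 186]);
translate([2283, 431, 247]) cube([34, 1191, 186]);
translate([528, 381, 433]) cube([81, 1291, 15]);
translate([672, 381, 433]) cube([81, 1291, 15]);
translate([816, 381, 433]) cube([81, 1291, 15]);
translate([960, 381, 433]) cube([81, 1291, 15]);
translate([1104, 381, 433]) cube([81, 1291, 15]);
translate([1248, 381, 433]) cube([81, 1291, 15]);
translate([1392, 381, 433]) cube([81, 1291, 15]);
translate([1536, 381, 433]) cube([81, 1291, 15]);
translate([1680, 381, 433]) cube([81, 1291, 15]);
translate([1824, 381, 433]) cube([81, 1291, 15]);
translate([1968, 381, 433]) cube([81, 1291, 15]);
translate([2112, 381, 433]) cube([81, 1291, 15]);


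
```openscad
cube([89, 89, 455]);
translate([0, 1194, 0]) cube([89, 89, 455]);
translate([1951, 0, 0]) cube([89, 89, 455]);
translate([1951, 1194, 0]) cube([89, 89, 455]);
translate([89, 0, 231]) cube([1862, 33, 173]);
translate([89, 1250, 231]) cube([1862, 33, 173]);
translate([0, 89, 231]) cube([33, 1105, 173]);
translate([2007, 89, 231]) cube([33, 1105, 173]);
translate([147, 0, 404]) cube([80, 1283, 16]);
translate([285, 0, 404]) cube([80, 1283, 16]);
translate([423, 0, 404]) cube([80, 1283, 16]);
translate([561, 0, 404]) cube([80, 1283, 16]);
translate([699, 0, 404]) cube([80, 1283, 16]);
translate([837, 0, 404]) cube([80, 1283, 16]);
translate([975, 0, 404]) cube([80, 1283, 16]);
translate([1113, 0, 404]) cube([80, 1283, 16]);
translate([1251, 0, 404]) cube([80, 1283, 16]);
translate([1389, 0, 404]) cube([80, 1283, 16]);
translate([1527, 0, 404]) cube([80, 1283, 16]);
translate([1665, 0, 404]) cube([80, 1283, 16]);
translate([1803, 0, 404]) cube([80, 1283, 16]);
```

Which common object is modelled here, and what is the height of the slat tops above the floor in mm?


A bed frame. The slat-top height is 420 mm.

Four posts, four rails, and a row of slats — a bed frame. Slats sit on the rails at z = 231 + 173 = 404; with slat thickness 16, the top is 420 mm.


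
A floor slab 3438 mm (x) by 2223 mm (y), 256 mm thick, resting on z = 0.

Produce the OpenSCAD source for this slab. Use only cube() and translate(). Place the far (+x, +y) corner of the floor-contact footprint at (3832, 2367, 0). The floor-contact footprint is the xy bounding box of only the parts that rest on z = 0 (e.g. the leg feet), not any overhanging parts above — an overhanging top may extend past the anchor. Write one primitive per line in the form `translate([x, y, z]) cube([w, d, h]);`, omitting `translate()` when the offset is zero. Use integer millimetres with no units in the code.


translate([394, 144, 0]) cube([3438, 2223, 256]);


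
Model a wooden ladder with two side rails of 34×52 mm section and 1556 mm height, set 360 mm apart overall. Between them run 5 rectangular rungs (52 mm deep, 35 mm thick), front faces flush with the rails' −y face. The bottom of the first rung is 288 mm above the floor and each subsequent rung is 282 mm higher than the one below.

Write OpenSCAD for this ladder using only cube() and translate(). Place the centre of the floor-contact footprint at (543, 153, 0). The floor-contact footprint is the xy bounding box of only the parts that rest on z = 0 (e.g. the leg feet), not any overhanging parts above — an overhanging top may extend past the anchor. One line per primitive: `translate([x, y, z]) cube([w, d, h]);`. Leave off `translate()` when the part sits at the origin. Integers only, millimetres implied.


// rung span = 360 - 2*34 = 292
// rung[k] z = 288 + k*282
translate([363, 127, 0]) cube([34, 52, 1556]);
translate([689, 127, 0]) cube([34, 52, 1556]);
translate([397, 127, 288]) cube([292, 52, 35]);
translate([397, 127, 570]) cube([292, 52, 35]);
translate([397, 127, 852]) cube([292, 52, 35]);
translate([397, 127, 1134]) cube([292, 52, 35]);
translate([397, 127, 1416]) cube([292, 52, 35]);


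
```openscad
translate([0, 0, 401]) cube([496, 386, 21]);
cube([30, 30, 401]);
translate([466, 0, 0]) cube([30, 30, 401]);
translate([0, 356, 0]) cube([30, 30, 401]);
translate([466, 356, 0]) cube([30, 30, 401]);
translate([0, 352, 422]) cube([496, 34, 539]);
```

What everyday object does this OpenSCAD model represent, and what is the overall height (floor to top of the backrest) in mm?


A chair. The overall height is 961 mm.

A slab on four corner posts with a tall panel at the back — a chair. The seat slab sits at z = 401 with thickness 21, and the 539 mm backrest starts at the seat top, so the overall height is 401 + 21 + 539 = 961 mm.


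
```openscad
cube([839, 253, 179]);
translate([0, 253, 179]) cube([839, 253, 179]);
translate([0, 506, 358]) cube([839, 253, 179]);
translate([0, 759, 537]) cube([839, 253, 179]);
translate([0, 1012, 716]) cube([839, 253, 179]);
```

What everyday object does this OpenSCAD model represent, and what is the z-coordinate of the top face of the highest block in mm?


A staircase. The total rise is 895 mm.

5 identical blocks, each offset up and back from the previous — a staircase. Each step is 179 mm tall and there are 5 of them, so the total rise is 5 × 179 = 895 mm.


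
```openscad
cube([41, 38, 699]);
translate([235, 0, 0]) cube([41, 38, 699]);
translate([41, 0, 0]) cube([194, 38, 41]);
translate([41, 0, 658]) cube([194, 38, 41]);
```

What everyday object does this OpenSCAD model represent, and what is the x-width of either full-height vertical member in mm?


A picture frame. The border width is 41 mm.

Four thin pieces enclosing a rectangular opening — a picture frame. The two full-height stiles are 699 mm tall; the top rail sits at z = 658 and is 41 mm tall, so the border above the opening is 699 − 658 = 41 mm, matching the stile x-width.


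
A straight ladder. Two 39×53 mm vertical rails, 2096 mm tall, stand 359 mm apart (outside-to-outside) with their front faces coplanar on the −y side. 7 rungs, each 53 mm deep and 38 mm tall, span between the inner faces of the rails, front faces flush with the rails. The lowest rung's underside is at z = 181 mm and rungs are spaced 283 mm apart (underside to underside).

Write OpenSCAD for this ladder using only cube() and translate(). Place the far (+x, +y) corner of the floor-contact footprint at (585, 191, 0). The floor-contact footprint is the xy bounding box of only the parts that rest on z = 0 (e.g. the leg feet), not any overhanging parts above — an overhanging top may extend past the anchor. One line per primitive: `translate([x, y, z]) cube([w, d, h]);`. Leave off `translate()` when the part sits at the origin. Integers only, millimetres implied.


// rung span = 359 - 2*39 = 281
// rung[k] z = 181 + k*283
translate([226, 138, 0]) cube([39, 53, 2096]);
translate([546, 138, 0]) cube([39, 53, 2096]);
translate([265, 138, 181]) cube([281, 53, 38]);
translate([265, 138, 464]) cube([281, 53, 38]);
translate([265, 138, 747]) cube([281, 53, 38]);
translate([265, 138, 1030]) cube([281, 53, 38]);
translate([265, 138, 1313]) cube([281, 53, 38]);
translate([265, 138, 1596]) cube([281, 53, 38]);
translate([265, 138, 1879]) cube([281, 53, 38]);


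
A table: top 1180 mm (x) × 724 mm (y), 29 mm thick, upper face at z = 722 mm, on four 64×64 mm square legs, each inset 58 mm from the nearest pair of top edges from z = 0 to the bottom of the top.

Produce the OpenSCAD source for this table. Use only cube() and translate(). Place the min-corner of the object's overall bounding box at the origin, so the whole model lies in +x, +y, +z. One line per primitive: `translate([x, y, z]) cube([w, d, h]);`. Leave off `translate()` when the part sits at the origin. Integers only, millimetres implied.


translate([0, 0, 693]) cube([1180, 724, 29]);
translate([58, 58, 0]) cube([64, 64, 693]);
translate([1058, 58, 0]) cube([64, 64, 693]);
translate([58, 602, 0]) cube([64, 64, 693]);
translate([1058, 602, 0]) cube([64, 64, 693]);


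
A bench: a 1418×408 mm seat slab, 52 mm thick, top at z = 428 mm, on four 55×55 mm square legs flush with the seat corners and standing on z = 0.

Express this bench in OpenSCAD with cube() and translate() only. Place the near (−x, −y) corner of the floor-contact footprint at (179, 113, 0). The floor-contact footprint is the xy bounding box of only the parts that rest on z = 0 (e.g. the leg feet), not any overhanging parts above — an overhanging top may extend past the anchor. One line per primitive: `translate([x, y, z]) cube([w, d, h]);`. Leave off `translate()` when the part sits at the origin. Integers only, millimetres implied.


translate([179, 113, 376]) cube([1418, 408, 52]);
translate([179, 113, 0]) cube([55, 55, 376]);
translate([179, 466, 0]) cube([55, 55, 376]);
translate([1542, 113, 0]) cube([55, 55, 376]);
translate([1542, 466, 0]) cube([55, 55, 376]);


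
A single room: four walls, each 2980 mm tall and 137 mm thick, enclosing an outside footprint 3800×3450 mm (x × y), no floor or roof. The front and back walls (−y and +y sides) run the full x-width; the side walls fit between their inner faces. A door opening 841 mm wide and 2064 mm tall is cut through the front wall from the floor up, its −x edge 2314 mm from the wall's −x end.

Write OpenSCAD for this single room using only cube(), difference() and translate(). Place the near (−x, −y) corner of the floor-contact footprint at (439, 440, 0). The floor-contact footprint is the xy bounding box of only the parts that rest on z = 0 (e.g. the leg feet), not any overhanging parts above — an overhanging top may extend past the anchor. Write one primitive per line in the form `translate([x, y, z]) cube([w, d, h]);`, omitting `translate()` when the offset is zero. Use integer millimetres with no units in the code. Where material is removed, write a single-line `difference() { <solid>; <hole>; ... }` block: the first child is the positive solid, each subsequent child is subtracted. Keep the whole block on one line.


difference() { translate([439, 440, 0]) cube([3800, 137, 2980]); translate([2753, 440, 0]) cube([841, 137, 2064]); }
translate([439, 3753, 0]) cube([3800, 137, 2980]);
translate([439, 577, 0]) cube([137, 3176, 2980]);
translate([4102, 577, 0]) cube([137, 3176, 2980]);


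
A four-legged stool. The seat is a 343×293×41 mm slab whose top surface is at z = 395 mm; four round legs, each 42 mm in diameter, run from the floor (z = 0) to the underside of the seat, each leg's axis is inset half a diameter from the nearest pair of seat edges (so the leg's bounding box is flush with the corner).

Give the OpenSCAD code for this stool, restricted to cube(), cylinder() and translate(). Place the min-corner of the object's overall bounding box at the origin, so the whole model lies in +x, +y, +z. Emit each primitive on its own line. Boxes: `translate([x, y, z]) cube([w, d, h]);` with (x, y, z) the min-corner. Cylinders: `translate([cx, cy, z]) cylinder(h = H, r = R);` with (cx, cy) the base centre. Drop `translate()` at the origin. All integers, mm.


// leg_h = 395 - 41 = 354
translate([0, 0, 354]) cube([343, 293, 41]);
translate([21, 21, 0]) cylinder(h = 354, r = 21);
translate([322, 21, 0]) cylinder(h = 354, r = 21);
translate([21, 272, 0]) cylinder(h = 354, r = 21);
translate([322, 272, 0]) cylinder(h = 354, r = 21);
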